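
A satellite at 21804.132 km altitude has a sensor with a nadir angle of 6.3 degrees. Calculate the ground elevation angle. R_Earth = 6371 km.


r = R_E + alt = 28175.1320 km
Law of sines in the satellite / Earth-center / ground-point triangle:
  sin(nadir)/R_E = sin(90 + el)/r  =>  cos(el) = (r/R_E)*sin(nadir)
cos(el) = (28175.1320 / 6371.0000) * sin(6.3 deg) = 0.4852894
el = arccos(0.4852894) = 60.9686 deg
(Earth-central angle = 90 - nadir - el = 22.7314 deg)

60.9686 degrees


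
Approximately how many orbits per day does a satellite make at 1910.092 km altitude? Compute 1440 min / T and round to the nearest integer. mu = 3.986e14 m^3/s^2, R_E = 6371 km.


r = 8.281092e+06 m
T = 2*pi*sqrt(r^3/mu) = 7499.6783 s = 124.9946 min
revs/day = 1440 / 124.9946 = 11.5205
Rounded: 12 revolutions per day

12 revolutions per day


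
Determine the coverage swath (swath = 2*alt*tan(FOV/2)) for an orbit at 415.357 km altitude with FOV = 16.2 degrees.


FOV = 16.2 deg = 0.2827433 rad
swath = 2 * alt * tan(FOV/2) = 2 * 415.357 * tan(0.1413717)
swath = 2 * 415.357 * 0.1423211
swath = 118.2281 km

118.2281 km


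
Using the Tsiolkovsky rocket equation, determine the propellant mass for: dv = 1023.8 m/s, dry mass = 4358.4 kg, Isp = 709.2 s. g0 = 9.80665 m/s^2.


ve = Isp * g0 = 709.2 * 9.80665 = 6954.876180 m/s
mass ratio = exp(dv/ve) = exp(1023.8/6954.876180) = 1.15859269
m_prop = m_dry * (mr - 1) = 4358.4 * (1.15859269 - 1)
m_prop = 691.2104 kg

691.2104 kg


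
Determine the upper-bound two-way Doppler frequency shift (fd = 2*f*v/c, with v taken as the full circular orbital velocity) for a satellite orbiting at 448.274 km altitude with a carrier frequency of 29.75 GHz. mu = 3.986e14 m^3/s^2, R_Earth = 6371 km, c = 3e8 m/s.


r = 6.819274e+06 m
v = sqrt(mu/r) = 7645.3888 m/s (worst-case radial velocity)
f = 29.75 GHz = 2.975e+10 Hz
fd = 2*f*v/c = 2*2.975e+10*7645.3888/3.0e+08
fd = 1.5163354e+06 Hz

1.5163e+06 Hz


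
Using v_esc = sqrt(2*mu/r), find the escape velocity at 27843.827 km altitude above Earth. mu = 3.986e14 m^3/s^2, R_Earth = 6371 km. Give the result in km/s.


r = 6371.0 + 27843.827 = 34214.8270 km = 3.4214827e+07 m
v_esc = sqrt(2*mu/r) = sqrt(2*3.986e14 / 3.4214827e+07)
v_esc = 4826.9908 m/s = 4.8270 km/s

4.8270 km/s


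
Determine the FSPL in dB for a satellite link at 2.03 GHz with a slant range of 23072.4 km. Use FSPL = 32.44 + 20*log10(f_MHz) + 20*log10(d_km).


f = 2.03 GHz = 2030.0000 MHz
d = 23072.4 km
FSPL = 32.44 + 20*log10(2030.0000) + 20*log10(23072.4)
FSPL = 32.44 + 66.1499 + 87.2619
FSPL = 185.8518 dB

185.8518 dB


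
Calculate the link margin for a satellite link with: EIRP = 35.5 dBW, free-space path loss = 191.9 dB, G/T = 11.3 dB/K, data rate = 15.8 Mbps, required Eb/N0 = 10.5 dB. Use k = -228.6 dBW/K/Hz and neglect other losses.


C/N0 = EIRP - FSPL + G/T - k = 35.5 - 191.9 + 11.3 - (-228.6)
C/N0 = 83.5000 dB-Hz
R_b = 15.8 Mbps = 1.58e+07 bps -> 10*log10(R_b) = 71.9866 dB-Hz
Eb/N0 = C/N0 - 10*log10(R_b) = 83.5000 - 71.9866 = 11.5134 dB
Margin = Eb/N0 - Eb/N0_req = 11.5134 - 10.5 = 1.0134 dB (link closes)

1.0134 dB


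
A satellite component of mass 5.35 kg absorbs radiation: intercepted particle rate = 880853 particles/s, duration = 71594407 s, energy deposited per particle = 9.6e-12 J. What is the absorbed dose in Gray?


Total energy deposited = rate * time * E_per
  = 880853 * 71594407 * 9.6e-12 = 605.4158 J
Dose = E_total / mass = 605.4158 / 5.35
Dose = 113.1618 Gy

113.1618 Gy


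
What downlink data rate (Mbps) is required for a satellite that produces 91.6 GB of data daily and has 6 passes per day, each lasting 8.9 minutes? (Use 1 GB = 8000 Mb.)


total contact time = 6 * 8.9 * 60 = 3204.0000 s
data = 91.6 GB = 732800.0000 Mb
rate = 732800.0000 / 3204.0000 = 228.7141 Mbps

228.7141 Mbps


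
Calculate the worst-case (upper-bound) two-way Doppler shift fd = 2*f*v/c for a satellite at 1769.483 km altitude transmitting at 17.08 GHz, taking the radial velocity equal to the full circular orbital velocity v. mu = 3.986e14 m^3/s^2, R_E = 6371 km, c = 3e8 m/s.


r = 8.140483e+06 m
v = sqrt(mu/r) = 6997.5105 m/s (worst-case radial velocity)
f = 17.08 GHz = 1.708e+10 Hz
fd = 2*f*v/c = 2*1.708e+10*6997.5105/3.0e+08
fd = 796783.1984 Hz

796783.1984 Hz


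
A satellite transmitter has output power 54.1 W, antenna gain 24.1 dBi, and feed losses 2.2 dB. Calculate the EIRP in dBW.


Pt = 54.1 W = 17.3320 dBW
EIRP = Pt_dBW + Gt - losses = 17.3320 + 24.1 - 2.2 = 39.2320 dBW

39.2320 dBW


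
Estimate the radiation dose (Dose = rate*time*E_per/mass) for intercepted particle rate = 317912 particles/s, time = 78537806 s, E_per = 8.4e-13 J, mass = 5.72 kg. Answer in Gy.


Total energy deposited = rate * time * E_per
  = 317912 * 78537806 * 8.4e-13 = 20.9732 J
Dose = E_total / mass = 20.9732 / 5.72
Dose = 3.6666 Gy

3.6666 Gy


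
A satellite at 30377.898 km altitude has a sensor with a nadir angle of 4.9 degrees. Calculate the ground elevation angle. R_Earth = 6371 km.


r = R_E + alt = 36748.8980 km
Law of sines in the satellite / Earth-center / ground-point triangle:
  sin(nadir)/R_E = sin(90 + el)/r  =>  cos(el) = (r/R_E)*sin(nadir)
cos(el) = (36748.8980 / 6371.0000) * sin(4.9 deg) = 0.4926978
el = arccos(0.4926978) = 60.4819 deg
(Earth-central angle = 90 - nadir - el = 24.6181 deg)

60.4819 degrees


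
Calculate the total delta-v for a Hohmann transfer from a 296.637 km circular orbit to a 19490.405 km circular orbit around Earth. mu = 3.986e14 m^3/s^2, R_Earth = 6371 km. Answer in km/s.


r1 = 6667.6370 km = 6.667637e+06 m
r2 = 25861.4050 km = 2.5861405e+07 m
dv1 = sqrt(mu/r1)*(sqrt(2*r2/(r1+r2)) - 1) = 2017.7923 m/s
dv2 = sqrt(mu/r2)*(1 - sqrt(2*r1/(r1+r2))) = 1412.2623 m/s
total dv = |dv1| + |dv2| = 2017.7923 + 1412.2623 = 3430.0546 m/s = 3.4301 km/s

3.4301 km/s


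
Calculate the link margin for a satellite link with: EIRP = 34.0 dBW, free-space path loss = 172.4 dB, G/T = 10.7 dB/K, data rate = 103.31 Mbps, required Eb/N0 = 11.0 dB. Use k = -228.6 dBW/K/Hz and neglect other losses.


C/N0 = EIRP - FSPL + G/T - k = 34.0 - 172.4 + 10.7 - (-228.6)
C/N0 = 100.9000 dB-Hz
R_b = 103.31 Mbps = 1.0331e+08 bps -> 10*log10(R_b) = 80.1414 dB-Hz
Eb/N0 = C/N0 - 10*log10(R_b) = 100.9000 - 80.1414 = 20.7586 dB
Margin = Eb/N0 - Eb/N0_req = 20.7586 - 11.0 = 9.7586 dB (link closes)

9.7586 dB


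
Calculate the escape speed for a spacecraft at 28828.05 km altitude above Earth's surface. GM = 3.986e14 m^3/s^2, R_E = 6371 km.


r = 6371.0 + 28828.05 = 35199.0500 km = 3.519905e+07 m
v_esc = sqrt(2*mu/r) = sqrt(2*3.986e14 / 3.519905e+07)
v_esc = 4759.0271 m/s = 4.7590 km/s

4.7590 km/s


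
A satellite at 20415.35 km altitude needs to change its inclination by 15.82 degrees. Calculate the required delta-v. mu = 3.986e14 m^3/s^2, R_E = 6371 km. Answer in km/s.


r = 26786.3500 km = 2.678635e+07 m
V = sqrt(mu/r) = 3857.5528 m/s
di = 15.82 deg = 0.2761111 rad
dV = 2*V*sin(di/2) = 2*3857.5528*sin(0.1380555)
dV = 1061.7329 m/s = 1.0617 km/s

1.0617 km/s


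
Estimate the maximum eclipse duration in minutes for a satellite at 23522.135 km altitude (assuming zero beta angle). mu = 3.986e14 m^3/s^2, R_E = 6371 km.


r = 29893.1350 km
T = 857.2691 min
Eclipse fraction = arcsin(R_E/r)/pi = arcsin(6371.0000/29893.1350)/pi
= arcsin(0.2131259)/pi = 0.06836444
Eclipse duration = 0.06836444 * 857.2691 = 58.6067 min

58.6067 minutes


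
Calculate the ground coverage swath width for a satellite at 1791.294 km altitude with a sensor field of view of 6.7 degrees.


FOV = 6.7 deg = 0.1169371 rad
swath = 2 * alt * tan(FOV/2) = 2 * 1791.294 * tan(0.05846853)
swath = 2 * 1791.294 * 0.05853525
swath = 209.7077 km

209.7077 km


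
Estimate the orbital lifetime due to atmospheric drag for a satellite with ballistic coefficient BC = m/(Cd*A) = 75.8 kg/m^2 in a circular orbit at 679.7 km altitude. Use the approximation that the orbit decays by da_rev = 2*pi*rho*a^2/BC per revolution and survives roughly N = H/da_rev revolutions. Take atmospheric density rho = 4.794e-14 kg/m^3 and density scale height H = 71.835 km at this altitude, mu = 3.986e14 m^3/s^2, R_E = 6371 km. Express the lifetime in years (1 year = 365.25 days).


a = R_E + alt = 7050.7000 km = 7.0507e+06 m
da_rev = 2*pi*rho*a^2/BC = 2*pi*4.794e-14*(7.0507e+06)^2/75.8 = 0.19754824 m per revolution
N = H/da_rev = 71835.0000 m / 0.19754824 m = 363632.7004 revolutions
P = 2*pi*sqrt(a^3/mu) = 5891.9571 s
lifetime = N*P = 363632.7004 * 5891.9571 = 2.1425083e+09 s = 24797.5494 days
years = 24797.5494 / 365.25 = 67.8920 years

67.8920 years


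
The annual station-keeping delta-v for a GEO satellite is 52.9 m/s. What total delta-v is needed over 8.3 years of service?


dV = rate * years = 52.9 * 8.3
dV = 439.0700 m/s

439.0700 m/s


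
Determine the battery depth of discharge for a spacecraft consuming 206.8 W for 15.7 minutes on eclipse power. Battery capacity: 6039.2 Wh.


E_used = P * t / 60 = 206.8 * 15.7 / 60 = 54.1127 Wh
DOD = E_used / E_total * 100 = 54.1127 / 6039.2 * 100
DOD = 0.8960238 %

0.8960 %


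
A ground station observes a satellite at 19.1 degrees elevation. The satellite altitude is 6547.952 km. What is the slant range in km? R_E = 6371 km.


h = 6547.952 km, el = 19.1 deg
d = -R_E*sin(el) + sqrt((R_E*sin(el))^2 + 2*R_E*h + h^2)
d = -6371.0000*sin(0.3333579) + sqrt((6371.0000*0.3272179)^2 + 2*6371.0000*6547.952 + 6547.952^2)
d = 9345.7661 km

9345.7661 km


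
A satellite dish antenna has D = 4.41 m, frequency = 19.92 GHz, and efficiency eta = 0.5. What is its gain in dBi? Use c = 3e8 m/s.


lambda = c/f = 3e8 / 1.992e+10 = 0.01506024 m
G = eta*(pi*D/lambda)^2 = 0.5*(pi*4.41/0.01506024)^2
G = 423139.0312 (linear)
G = 10*log10(423139.0312) = 56.2648 dBi

56.2648 dBi


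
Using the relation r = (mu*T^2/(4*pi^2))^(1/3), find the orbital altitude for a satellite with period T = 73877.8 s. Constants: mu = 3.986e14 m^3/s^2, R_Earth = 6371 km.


T = 73877.8 s
r = (mu*T^2/(4*pi^2))^(1/3) = (3.986e14 * 73877.8^2 / (4*pi^2))^(1/3)
r = 3.8054132e+07 m = 38054.1321 km
alt = r - R_E = 38054.1321 - 6371 = 31683.1321 km

31683.1321 km


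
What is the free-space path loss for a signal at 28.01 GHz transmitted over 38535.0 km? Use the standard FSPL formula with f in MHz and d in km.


f = 28.01 GHz = 28010.0000 MHz
d = 38535.0 km
FSPL = 32.44 + 20*log10(28010.0000) + 20*log10(38535.0)
FSPL = 32.44 + 88.9463 + 91.7171
FSPL = 213.1034 dB

213.1034 dB


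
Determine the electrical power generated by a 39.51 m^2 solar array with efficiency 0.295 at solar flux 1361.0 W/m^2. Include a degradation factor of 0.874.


P = area * eta * S * degradation
P = 39.51 * 0.295 * 1361.0 * 0.874
P = 13864.3210 W

13864.3210 W


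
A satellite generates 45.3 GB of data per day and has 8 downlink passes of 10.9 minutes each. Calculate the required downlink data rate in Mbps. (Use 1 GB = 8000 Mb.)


total contact time = 8 * 10.9 * 60 = 5232.0000 s
data = 45.3 GB = 362400.0000 Mb
rate = 362400.0000 / 5232.0000 = 69.2661 Mbps

69.2661 Mbps


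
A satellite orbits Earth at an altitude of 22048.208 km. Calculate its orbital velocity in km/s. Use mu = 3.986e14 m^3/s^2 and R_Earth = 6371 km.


r = R_E + alt = 6371.0 + 22048.208 = 28419.2080 km = 2.8419208e+07 m
v = sqrt(mu/r) = sqrt(3.986e14 / 2.8419208e+07) = 3745.0935 m/s = 3.7451 km/s

3.7451 km/s


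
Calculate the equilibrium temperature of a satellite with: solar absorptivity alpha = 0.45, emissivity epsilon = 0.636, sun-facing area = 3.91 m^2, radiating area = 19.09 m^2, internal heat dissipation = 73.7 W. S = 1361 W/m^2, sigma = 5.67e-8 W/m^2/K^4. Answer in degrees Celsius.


Numerator = alpha*S*A_sun + Q_int = 0.45*1361*3.91 + 73.7 = 2468.3795 W
Denominator = eps*sigma*A_rad = 0.636*5.67e-8*19.09 = 6.8840831e-07 W/K^4
T^4 = 3.5856329e+09 K^4
T = 244.7042 K = -28.4458 C

-28.4458 degrees Celsius


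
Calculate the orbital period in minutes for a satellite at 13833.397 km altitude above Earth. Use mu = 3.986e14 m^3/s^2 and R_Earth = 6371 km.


r = 20204.3970 km = 2.0204397e+07 m
T = 2*pi*sqrt(r^3/mu) = 2*pi*sqrt(8.2477916e+21 / 3.986e14)
T = 28581.1738 s = 476.3529 min

476.3529 minutes


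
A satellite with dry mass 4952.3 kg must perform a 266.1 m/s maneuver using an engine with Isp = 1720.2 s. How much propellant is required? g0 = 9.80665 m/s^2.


ve = Isp * g0 = 1720.2 * 9.80665 = 16869.399330 m/s
mass ratio = exp(dv/ve) = exp(266.1/16869.399330) = 1.01589919
m_prop = m_dry * (mr - 1) = 4952.3 * (1.01589919 - 1)
m_prop = 78.7376 kg

78.7376 kg


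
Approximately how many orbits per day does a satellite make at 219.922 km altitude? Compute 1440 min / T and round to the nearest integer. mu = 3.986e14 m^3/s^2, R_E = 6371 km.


r = 6.590922e+06 m
T = 2*pi*sqrt(r^3/mu) = 5325.1332 s = 88.7522 min
revs/day = 1440 / 88.7522 = 16.2249
Rounded: 16 revolutions per day

16 revolutions per day


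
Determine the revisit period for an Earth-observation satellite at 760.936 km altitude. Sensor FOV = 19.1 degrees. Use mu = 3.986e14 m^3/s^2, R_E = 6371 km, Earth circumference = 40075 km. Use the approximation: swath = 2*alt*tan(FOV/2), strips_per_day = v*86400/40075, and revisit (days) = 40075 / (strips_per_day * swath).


swath = 2*760.936*tan(0.1666789) = 256.0395 km
v = sqrt(mu/r) = 7475.9249 m/s = 7.4759 km/s
strips/day = v*86400/40075 = 7.4759*86400/40075 = 16.1178
coverage/day = strips * swath = 16.1178 * 256.0395 = 4126.7876 km
revisit = 40075 / 4126.7876 = 9.7109 days

9.7109 days


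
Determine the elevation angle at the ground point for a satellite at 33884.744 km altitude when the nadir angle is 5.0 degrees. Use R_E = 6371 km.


r = R_E + alt = 40255.7440 km
Law of sines in the satellite / Earth-center / ground-point triangle:
  sin(nadir)/R_E = sin(90 + el)/r  =>  cos(el) = (r/R_E)*sin(nadir)
cos(el) = (40255.7440 / 6371.0000) * sin(5.0 deg) = 0.5507015
el = arccos(0.5507015) = 56.5848 deg
(Earth-central angle = 90 - nadir - el = 28.4152 deg)

56.5848 degrees


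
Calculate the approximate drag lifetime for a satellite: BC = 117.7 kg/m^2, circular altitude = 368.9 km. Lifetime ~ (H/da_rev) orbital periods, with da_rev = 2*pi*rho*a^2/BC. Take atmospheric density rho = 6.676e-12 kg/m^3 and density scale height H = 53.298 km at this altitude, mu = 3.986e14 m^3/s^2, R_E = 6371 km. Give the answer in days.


a = R_E + alt = 6739.9000 km = 6.7399e+06 m
da_rev = 2*pi*rho*a^2/BC = 2*pi*6.676e-12*(6.7399e+06)^2/117.7 = 16.189247 m per revolution
N = H/da_rev = 53298.0000 m / 16.189247 m = 3292.1853 revolutions
P = 2*pi*sqrt(a^3/mu) = 5506.6998 s
lifetime = N*P = 3292.1853 * 5506.6998 = 1.8129076e+07 s = 209.8273 days

209.8273 days


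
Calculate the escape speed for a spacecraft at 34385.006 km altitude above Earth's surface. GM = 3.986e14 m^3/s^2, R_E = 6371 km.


r = 6371.0 + 34385.006 = 40756.0060 km = 4.0756006e+07 m
v_esc = sqrt(2*mu/r) = sqrt(2*3.986e14 / 4.0756006e+07)
v_esc = 4422.7036 m/s = 4.4227 km/s

4.4227 km/s


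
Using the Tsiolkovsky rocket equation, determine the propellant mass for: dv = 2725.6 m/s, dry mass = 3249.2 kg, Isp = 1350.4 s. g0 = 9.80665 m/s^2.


ve = Isp * g0 = 1350.4 * 9.80665 = 13242.900160 m/s
mass ratio = exp(dv/ve) = exp(2725.6/13242.900160) = 1.22852707
m_prop = m_dry * (mr - 1) = 3249.2 * (1.22852707 - 1)
m_prop = 742.5301 kg

742.5301 kg


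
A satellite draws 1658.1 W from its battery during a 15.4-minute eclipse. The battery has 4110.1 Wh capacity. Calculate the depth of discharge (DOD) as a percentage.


E_used = P * t / 60 = 1658.1 * 15.4 / 60 = 425.5790 Wh
DOD = E_used / E_total * 100 = 425.5790 / 4110.1 * 100
DOD = 10.3545 %

10.3545 %


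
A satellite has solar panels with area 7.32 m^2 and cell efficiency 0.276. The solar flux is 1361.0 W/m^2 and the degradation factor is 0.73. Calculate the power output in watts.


P = area * eta * S * degradation
P = 7.32 * 0.276 * 1361.0 * 0.73
P = 2007.2485 W

2007.2485 W


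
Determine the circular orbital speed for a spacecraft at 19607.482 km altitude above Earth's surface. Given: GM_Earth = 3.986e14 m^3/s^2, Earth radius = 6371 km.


r = R_E + alt = 6371.0 + 19607.482 = 25978.4820 km = 2.5978482e+07 m
v = sqrt(mu/r) = sqrt(3.986e14 / 2.5978482e+07) = 3917.0739 m/s = 3.9171 km/s

3.9171 km/s


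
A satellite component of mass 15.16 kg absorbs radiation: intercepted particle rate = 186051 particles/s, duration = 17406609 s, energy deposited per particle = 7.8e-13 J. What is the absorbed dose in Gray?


Total energy deposited = rate * time * E_per
  = 186051 * 17406609 * 7.8e-13 = 2.5260 J
Dose = E_total / mass = 2.5260 / 15.16
Dose = 0.1666255 Gy

0.1666 Gy


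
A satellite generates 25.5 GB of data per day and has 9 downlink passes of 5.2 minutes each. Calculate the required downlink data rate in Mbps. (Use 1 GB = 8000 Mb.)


total contact time = 9 * 5.2 * 60 = 2808.0000 s
data = 25.5 GB = 204000.0000 Mb
rate = 204000.0000 / 2808.0000 = 72.6496 Mbps

72.6496 Mbps


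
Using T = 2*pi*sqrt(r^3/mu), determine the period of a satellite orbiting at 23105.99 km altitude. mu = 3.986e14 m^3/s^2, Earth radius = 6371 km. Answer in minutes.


r = 29476.9900 km = 2.947699e+07 m
T = 2*pi*sqrt(r^3/mu) = 2*pi*sqrt(2.5612348e+22 / 3.986e14)
T = 50365.8215 s = 839.4304 min

839.4304 minutes


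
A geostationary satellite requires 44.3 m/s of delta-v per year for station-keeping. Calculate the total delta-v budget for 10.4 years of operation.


dV = rate * years = 44.3 * 10.4
dV = 460.7200 m/s

460.7200 m/s


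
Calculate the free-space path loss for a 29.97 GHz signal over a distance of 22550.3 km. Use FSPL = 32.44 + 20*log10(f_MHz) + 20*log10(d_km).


f = 29.97 GHz = 29970.0000 MHz
d = 22550.3 km
FSPL = 32.44 + 20*log10(29970.0000) + 20*log10(22550.3)
FSPL = 32.44 + 89.5337 + 87.0630
FSPL = 209.0368 dB

209.0368 dB


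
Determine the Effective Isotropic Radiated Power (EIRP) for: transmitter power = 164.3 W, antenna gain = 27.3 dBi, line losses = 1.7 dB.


Pt = 164.3 W = 22.1564 dBW
EIRP = Pt_dBW + Gt - losses = 22.1564 + 27.3 - 1.7 = 47.7564 dBW

47.7564 dBW


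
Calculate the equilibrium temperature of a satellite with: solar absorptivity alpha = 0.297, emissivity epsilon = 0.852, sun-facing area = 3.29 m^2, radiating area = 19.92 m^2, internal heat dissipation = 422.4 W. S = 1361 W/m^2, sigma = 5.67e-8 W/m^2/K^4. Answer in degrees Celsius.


Numerator = alpha*S*A_sun + Q_int = 0.297*1361*3.29 + 422.4 = 1752.2739 W
Denominator = eps*sigma*A_rad = 0.852*5.67e-8*19.92 = 9.6230333e-07 W/K^4
T^4 = 1.8209164e+09 K^4
T = 206.5725 K = -66.5775 C

-66.5775 degrees Celsius


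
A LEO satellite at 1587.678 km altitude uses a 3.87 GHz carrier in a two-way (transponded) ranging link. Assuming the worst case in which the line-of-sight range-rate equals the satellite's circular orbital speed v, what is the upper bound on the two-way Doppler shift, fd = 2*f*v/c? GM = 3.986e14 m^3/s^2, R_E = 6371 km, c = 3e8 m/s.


r = 7.958678e+06 m
v = sqrt(mu/r) = 7076.9835 m/s (worst-case radial velocity)
f = 3.87 GHz = 3.87e+09 Hz
fd = 2*f*v/c = 2*3.87e+09*7076.9835/3.0e+08
fd = 182586.1731 Hz

182586.1731 Hz


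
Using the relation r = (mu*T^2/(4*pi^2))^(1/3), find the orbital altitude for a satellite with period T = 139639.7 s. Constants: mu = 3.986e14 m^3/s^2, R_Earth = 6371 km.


T = 139639.7 s
r = (mu*T^2/(4*pi^2))^(1/3) = (3.986e14 * 139639.7^2 / (4*pi^2))^(1/3)
r = 5.8174384e+07 m = 58174.3836 km
alt = r - R_E = 58174.3836 - 6371 = 51803.3836 km

51803.3836 km


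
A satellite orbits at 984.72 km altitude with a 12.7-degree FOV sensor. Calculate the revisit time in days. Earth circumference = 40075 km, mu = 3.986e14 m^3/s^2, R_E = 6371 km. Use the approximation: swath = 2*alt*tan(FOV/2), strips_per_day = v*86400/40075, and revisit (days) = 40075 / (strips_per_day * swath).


swath = 2*984.72*tan(0.1108284) = 219.1680 km
v = sqrt(mu/r) = 7361.3260 m/s = 7.3613 km/s
strips/day = v*86400/40075 = 7.3613*86400/40075 = 15.8707
coverage/day = strips * swath = 15.8707 * 219.1680 = 3478.3507 km
revisit = 40075 / 3478.3507 = 11.5213 days

11.5213 days


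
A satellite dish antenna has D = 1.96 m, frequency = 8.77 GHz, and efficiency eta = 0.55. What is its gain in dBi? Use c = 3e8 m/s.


lambda = c/f = 3e8 / 8.77e+09 = 0.03420753 m
G = eta*(pi*D/lambda)^2 = 0.55*(pi*1.96/0.03420753)^2
G = 17820.9665 (linear)
G = 10*log10(17820.9665) = 42.5093 dBi

42.5093 dBi


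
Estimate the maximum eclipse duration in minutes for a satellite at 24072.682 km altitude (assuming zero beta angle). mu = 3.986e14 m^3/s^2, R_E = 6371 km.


r = 30443.6820 km
T = 881.0605 min
Eclipse fraction = arcsin(R_E/r)/pi = arcsin(6371.0000/30443.6820)/pi
= arcsin(0.2092717)/pi = 0.0671093
Eclipse duration = 0.0671093 * 881.0605 = 59.1274 min

59.1274 minutes


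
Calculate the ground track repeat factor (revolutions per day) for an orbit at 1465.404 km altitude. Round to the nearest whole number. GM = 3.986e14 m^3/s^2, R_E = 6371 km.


r = 7.836404e+06 m
T = 2*pi*sqrt(r^3/mu) = 6903.7721 s = 115.0629 min
revs/day = 1440 / 115.0629 = 12.5149
Rounded: 13 revolutions per day

13 revolutions per day


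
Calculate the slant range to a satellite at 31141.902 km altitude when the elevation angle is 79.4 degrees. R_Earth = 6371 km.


h = 31141.902 km, el = 79.4 deg
d = -R_E*sin(el) + sqrt((R_E*sin(el))^2 + 2*R_E*h + h^2)
d = -6371.0000*sin(1.3858) + sqrt((6371.0000*0.9829353)^2 + 2*6371.0000*31141.902 + 31141.902^2)
d = 31232.3097 km

31232.3097 km


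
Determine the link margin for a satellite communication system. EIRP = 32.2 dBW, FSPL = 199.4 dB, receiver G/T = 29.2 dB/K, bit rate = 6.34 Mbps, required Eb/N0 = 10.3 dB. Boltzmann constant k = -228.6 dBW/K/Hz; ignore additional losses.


C/N0 = EIRP - FSPL + G/T - k = 32.2 - 199.4 + 29.2 - (-228.6)
C/N0 = 90.6000 dB-Hz
R_b = 6.34 Mbps = 6.34e+06 bps -> 10*log10(R_b) = 68.0209 dB-Hz
Eb/N0 = C/N0 - 10*log10(R_b) = 90.6000 - 68.0209 = 22.5791 dB
Margin = Eb/N0 - Eb/N0_req = 22.5791 - 10.3 = 12.2791 dB (link closes)

12.2791 dB


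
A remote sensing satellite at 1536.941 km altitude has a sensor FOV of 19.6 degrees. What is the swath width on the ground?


FOV = 19.6 deg = 0.3420845 rad
swath = 2 * alt * tan(FOV/2) = 2 * 1536.941 * tan(0.1710423)
swath = 2 * 1536.941 * 0.17273
swath = 530.9516 km

530.9516 km


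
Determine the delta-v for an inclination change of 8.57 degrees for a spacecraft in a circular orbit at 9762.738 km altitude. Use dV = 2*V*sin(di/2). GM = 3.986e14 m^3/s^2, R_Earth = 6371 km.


r = 16133.7380 km = 1.6133738e+07 m
V = sqrt(mu/r) = 4970.5122 m/s
di = 8.57 deg = 0.1495747 rad
dV = 2*V*sin(di/2) = 2*4970.5122*sin(0.07478736)
dV = 742.7701 m/s = 0.7427701 km/s

0.7428 km/s


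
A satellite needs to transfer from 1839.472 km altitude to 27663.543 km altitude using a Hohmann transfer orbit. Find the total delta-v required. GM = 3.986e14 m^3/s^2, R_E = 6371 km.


r1 = 8210.4720 km = 8.210472e+06 m
r2 = 34034.5430 km = 3.4034543e+07 m
dv1 = sqrt(mu/r1)*(sqrt(2*r2/(r1+r2)) - 1) = 1876.8479 m/s
dv2 = sqrt(mu/r2)*(1 - sqrt(2*r1/(r1+r2))) = 1288.5916 m/s
total dv = |dv1| + |dv2| = 1876.8479 + 1288.5916 = 3165.4394 m/s = 3.1654 km/s

3.1654 km/s


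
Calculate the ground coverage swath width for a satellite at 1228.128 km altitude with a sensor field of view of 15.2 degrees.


FOV = 15.2 deg = 0.26529 rad
swath = 2 * alt * tan(FOV/2) = 2 * 1228.128 * tan(0.132645)
swath = 2 * 1228.128 * 0.1334285
swath = 327.7345 km

327.7345 km


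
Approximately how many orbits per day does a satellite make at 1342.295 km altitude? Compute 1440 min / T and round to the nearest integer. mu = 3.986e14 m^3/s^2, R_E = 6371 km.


r = 7.713295e+06 m
T = 2*pi*sqrt(r^3/mu) = 6741.7266 s = 112.3621 min
revs/day = 1440 / 112.3621 = 12.8157
Rounded: 13 revolutions per day

13 revolutions per day


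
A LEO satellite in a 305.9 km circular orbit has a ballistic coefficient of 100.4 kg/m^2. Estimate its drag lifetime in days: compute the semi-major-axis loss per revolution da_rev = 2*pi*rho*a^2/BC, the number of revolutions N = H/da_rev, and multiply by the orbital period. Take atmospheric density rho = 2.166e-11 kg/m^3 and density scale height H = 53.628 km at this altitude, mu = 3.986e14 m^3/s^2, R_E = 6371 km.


a = R_E + alt = 6676.9000 km = 6.6769e+06 m
da_rev = 2*pi*rho*a^2/BC = 2*pi*2.166e-11*(6.6769e+06)^2/100.4 = 60.430245 m per revolution
N = H/da_rev = 53628.0000 m / 60.430245 m = 887.4364 revolutions
P = 2*pi*sqrt(a^3/mu) = 5429.6712 s
lifetime = N*P = 887.4364 * 5429.6712 = 4.818488e+06 s = 55.7695 days

55.7695 days


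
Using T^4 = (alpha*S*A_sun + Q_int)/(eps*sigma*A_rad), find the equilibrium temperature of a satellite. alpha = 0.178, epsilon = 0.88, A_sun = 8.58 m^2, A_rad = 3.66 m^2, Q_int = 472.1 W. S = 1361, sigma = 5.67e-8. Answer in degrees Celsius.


Numerator = alpha*S*A_sun + Q_int = 0.178*1361*8.58 + 472.1 = 2550.6736 W
Denominator = eps*sigma*A_rad = 0.88*5.67e-8*3.66 = 1.8261936e-07 W/K^4
T^4 = 1.3967159e+10 K^4
T = 343.7772 K = 70.6272 C

70.6272 degrees Celsius


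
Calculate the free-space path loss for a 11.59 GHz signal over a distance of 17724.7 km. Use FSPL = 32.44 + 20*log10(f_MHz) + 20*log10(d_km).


f = 11.59 GHz = 11590.0000 MHz
d = 17724.7 km
FSPL = 32.44 + 20*log10(11590.0000) + 20*log10(17724.7)
FSPL = 32.44 + 81.2817 + 84.9716
FSPL = 198.6932 dB

198.6932 dB


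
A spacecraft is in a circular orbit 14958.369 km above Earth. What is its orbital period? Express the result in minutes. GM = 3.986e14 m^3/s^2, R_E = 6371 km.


r = 21329.3690 km = 2.1329369e+07 m
T = 2*pi*sqrt(r^3/mu) = 2*pi*sqrt(9.7036254e+21 / 3.986e14)
T = 31001.1806 s = 516.6863 min

516.6863 minutes


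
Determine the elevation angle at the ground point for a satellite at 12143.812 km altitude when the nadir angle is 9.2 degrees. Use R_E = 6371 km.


r = R_E + alt = 18514.8120 km
Law of sines in the satellite / Earth-center / ground-point triangle:
  sin(nadir)/R_E = sin(90 + el)/r  =>  cos(el) = (r/R_E)*sin(nadir)
cos(el) = (18514.8120 / 6371.0000) * sin(9.2 deg) = 0.4646319
el = arccos(0.4646319) = 62.3136 deg
(Earth-central angle = 90 - nadir - el = 18.4864 deg)

62.3136 degrees


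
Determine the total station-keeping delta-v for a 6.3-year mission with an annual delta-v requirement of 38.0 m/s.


dV = rate * years = 38.0 * 6.3
dV = 239.4000 m/s

239.4000 m/s


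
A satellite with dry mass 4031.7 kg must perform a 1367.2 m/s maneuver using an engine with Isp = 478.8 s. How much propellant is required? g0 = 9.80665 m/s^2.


ve = Isp * g0 = 478.8 * 9.80665 = 4695.424020 m/s
mass ratio = exp(dv/ve) = exp(1367.2/4695.424020) = 1.33800154
m_prop = m_dry * (mr - 1) = 4031.7 * (1.33800154 - 1)
m_prop = 1362.7208 kg

1362.7208 kg


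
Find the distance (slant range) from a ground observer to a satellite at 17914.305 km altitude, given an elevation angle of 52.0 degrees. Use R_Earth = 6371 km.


h = 17914.305 km, el = 52.0 deg
d = -R_E*sin(el) + sqrt((R_E*sin(el))^2 + 2*R_E*h + h^2)
d = -6371.0000*sin(0.9075712) + sqrt((6371.0000*0.7880108)^2 + 2*6371.0000*17914.305 + 17914.305^2)
d = 18946.0388 km

18946.0388 km


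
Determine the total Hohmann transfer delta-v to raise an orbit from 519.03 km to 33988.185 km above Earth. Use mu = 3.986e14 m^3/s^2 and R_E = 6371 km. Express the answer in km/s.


r1 = 6890.0300 km = 6.89003e+06 m
r2 = 40359.1850 km = 4.0359185e+07 m
dv1 = sqrt(mu/r1)*(sqrt(2*r2/(r1+r2)) - 1) = 2335.3561 m/s
dv2 = sqrt(mu/r2)*(1 - sqrt(2*r1/(r1+r2))) = 1445.4890 m/s
total dv = |dv1| + |dv2| = 2335.3561 + 1445.4890 = 3780.8451 m/s = 3.7808 km/s

3.7808 km/s


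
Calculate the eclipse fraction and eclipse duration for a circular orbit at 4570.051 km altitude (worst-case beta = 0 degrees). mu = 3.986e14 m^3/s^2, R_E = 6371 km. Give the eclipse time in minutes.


r = 10941.0510 km
T = 189.8229 min
Eclipse fraction = arcsin(R_E/r)/pi = arcsin(6371.0000/10941.0510)/pi
= arcsin(0.5823024)/pi = 0.197848
Eclipse duration = 0.197848 * 189.8229 = 37.5561 min

37.5561 minutes


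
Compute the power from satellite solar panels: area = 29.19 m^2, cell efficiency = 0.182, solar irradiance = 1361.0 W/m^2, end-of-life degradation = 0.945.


P = area * eta * S * degradation
P = 29.19 * 0.182 * 1361.0 * 0.945
P = 6832.7482 W

6832.7482 W


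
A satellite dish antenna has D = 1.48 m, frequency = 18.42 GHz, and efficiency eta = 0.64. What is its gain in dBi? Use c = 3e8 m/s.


lambda = c/f = 3e8 / 1.842e+10 = 0.01628664 m
G = eta*(pi*D/lambda)^2 = 0.64*(pi*1.48/0.01628664)^2
G = 52160.2774 (linear)
G = 10*log10(52160.2774) = 47.1734 dBi

47.1734 dBi


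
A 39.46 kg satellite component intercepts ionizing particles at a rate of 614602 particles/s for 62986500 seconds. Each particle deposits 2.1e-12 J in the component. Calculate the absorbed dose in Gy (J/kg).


Total energy deposited = rate * time * E_per
  = 614602 * 62986500 * 2.1e-12 = 81.2944 J
Dose = E_total / mass = 81.2944 / 39.46
Dose = 2.0602 Gy

2.0602 Gy


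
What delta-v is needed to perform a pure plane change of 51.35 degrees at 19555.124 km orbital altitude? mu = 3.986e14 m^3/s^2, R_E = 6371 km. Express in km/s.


r = 25926.1240 km = 2.5926124e+07 m
V = sqrt(mu/r) = 3921.0272 m/s
di = 51.35 deg = 0.8962266 rad
dV = 2*V*sin(di/2) = 2*3921.0272*sin(0.4481133)
dV = 3397.6945 m/s = 3.3977 km/s

3.3977 km/s


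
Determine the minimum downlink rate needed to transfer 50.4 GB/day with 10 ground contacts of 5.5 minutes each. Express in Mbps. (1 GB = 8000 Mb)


total contact time = 10 * 5.5 * 60 = 3300.0000 s
data = 50.4 GB = 403200.0000 Mb
rate = 403200.0000 / 3300.0000 = 122.1818 Mbps

122.1818 Mbps


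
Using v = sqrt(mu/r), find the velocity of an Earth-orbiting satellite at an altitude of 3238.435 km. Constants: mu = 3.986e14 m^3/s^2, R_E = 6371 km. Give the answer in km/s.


r = R_E + alt = 6371.0 + 3238.435 = 9609.4350 km = 9.609435e+06 m
v = sqrt(mu/r) = sqrt(3.986e14 / 9.609435e+06) = 6440.5020 m/s = 6.4405 km/s

6.4405 km/s


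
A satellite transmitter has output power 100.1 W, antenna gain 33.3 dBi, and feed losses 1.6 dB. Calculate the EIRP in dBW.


Pt = 100.1 W = 20.0043 dBW
EIRP = Pt_dBW + Gt - losses = 20.0043 + 33.3 - 1.6 = 51.7043 dBW

51.7043 dBW


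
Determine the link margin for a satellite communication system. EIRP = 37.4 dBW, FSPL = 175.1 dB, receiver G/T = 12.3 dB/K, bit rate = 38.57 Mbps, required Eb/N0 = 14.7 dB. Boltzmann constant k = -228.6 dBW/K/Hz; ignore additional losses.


C/N0 = EIRP - FSPL + G/T - k = 37.4 - 175.1 + 12.3 - (-228.6)
C/N0 = 103.2000 dB-Hz
R_b = 38.57 Mbps = 3.857e+07 bps -> 10*log10(R_b) = 75.8625 dB-Hz
Eb/N0 = C/N0 - 10*log10(R_b) = 103.2000 - 75.8625 = 27.3375 dB
Margin = Eb/N0 - Eb/N0_req = 27.3375 - 14.7 = 12.6375 dB (link closes)

12.6375 dB


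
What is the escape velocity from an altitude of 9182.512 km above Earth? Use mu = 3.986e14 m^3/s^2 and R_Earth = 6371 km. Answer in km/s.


r = 6371.0 + 9182.512 = 15553.5120 km = 1.5553512e+07 m
v_esc = sqrt(2*mu/r) = sqrt(2*3.986e14 / 1.5553512e+07)
v_esc = 7159.2810 m/s = 7.1593 km/s

7.1593 km/s


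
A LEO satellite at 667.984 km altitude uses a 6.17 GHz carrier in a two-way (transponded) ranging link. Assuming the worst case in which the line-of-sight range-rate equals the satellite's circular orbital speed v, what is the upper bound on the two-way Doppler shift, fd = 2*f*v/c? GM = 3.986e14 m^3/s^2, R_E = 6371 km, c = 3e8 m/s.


r = 7.038984e+06 m
v = sqrt(mu/r) = 7525.1240 m/s (worst-case radial velocity)
f = 6.17 GHz = 6.17e+09 Hz
fd = 2*f*v/c = 2*6.17e+09*7525.1240/3.0e+08
fd = 309533.4321 Hz

309533.4321 Hz


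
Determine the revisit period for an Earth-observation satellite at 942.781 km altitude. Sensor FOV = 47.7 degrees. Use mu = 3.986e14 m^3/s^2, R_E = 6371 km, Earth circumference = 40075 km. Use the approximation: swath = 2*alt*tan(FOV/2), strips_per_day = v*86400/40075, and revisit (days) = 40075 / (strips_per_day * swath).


swath = 2*942.781*tan(0.416261) = 833.5982 km
v = sqrt(mu/r) = 7382.4017 m/s = 7.3824 km/s
strips/day = v*86400/40075 = 7.3824*86400/40075 = 15.9161
coverage/day = strips * swath = 15.9161 * 833.5982 = 13267.6703 km
revisit = 40075 / 13267.6703 = 3.0205 days

3.0205 days


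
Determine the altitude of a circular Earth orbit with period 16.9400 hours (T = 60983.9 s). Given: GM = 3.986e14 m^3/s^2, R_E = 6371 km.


T = 60983.9 s
r = (mu*T^2/(4*pi^2))^(1/3) = (3.986e14 * 60983.9^2 / (4*pi^2))^(1/3)
r = 3.3486466e+07 m = 33486.4659 km
alt = r - R_E = 33486.4659 - 6371 = 27115.4659 km

27115.4659 km


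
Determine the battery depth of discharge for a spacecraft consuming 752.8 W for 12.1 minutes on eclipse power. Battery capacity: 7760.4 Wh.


E_used = P * t / 60 = 752.8 * 12.1 / 60 = 151.8147 Wh
DOD = E_used / E_total * 100 = 151.8147 / 7760.4 * 100
DOD = 1.9563 %

1.9563 %


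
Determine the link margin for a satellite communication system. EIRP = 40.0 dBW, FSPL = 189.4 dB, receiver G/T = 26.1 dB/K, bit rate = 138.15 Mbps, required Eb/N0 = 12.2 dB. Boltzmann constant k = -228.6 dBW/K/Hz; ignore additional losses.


C/N0 = EIRP - FSPL + G/T - k = 40.0 - 189.4 + 26.1 - (-228.6)
C/N0 = 105.3000 dB-Hz
R_b = 138.15 Mbps = 1.3815e+08 bps -> 10*log10(R_b) = 81.4035 dB-Hz
Eb/N0 = C/N0 - 10*log10(R_b) = 105.3000 - 81.4035 = 23.8965 dB
Margin = Eb/N0 - Eb/N0_req = 23.8965 - 12.2 = 11.6965 dB (link closes)

11.6965 dB


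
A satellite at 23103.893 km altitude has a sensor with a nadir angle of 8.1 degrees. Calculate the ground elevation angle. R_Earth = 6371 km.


r = R_E + alt = 29474.8930 km
Law of sines in the satellite / Earth-center / ground-point triangle:
  sin(nadir)/R_E = sin(90 + el)/r  =>  cos(el) = (r/R_E)*sin(nadir)
cos(el) = (29474.8930 / 6371.0000) * sin(8.1 deg) = 0.6518676
el = arccos(0.6518676) = 49.3174 deg
(Earth-central angle = 90 - nadir - el = 32.5826 deg)

49.3174 degrees


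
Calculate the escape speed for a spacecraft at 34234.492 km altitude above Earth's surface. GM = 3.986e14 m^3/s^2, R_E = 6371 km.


r = 6371.0 + 34234.492 = 40605.4920 km = 4.0605492e+07 m
v_esc = sqrt(2*mu/r) = sqrt(2*3.986e14 / 4.0605492e+07)
v_esc = 4430.8929 m/s = 4.4309 km/s

4.4309 km/s


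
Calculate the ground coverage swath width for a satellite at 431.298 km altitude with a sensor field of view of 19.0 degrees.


FOV = 19.0 deg = 0.3316126 rad
swath = 2 * alt * tan(FOV/2) = 2 * 431.298 * tan(0.1658063)
swath = 2 * 431.298 * 0.1673426
swath = 144.3491 km

144.3491 km


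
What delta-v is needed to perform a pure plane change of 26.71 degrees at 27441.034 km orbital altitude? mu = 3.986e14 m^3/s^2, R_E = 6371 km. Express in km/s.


r = 33812.0340 km = 3.3812034e+07 m
V = sqrt(mu/r) = 3433.4680 m/s
di = 26.71 deg = 0.4661774 rad
dV = 2*V*sin(di/2) = 2*3433.4680*sin(0.2330887)
dV = 1586.1511 m/s = 1.5862 km/s

1.5862 km/s


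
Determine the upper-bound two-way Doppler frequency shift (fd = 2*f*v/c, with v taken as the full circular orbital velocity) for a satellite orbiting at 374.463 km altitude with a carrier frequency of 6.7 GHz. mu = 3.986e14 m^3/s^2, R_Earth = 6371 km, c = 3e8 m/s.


r = 6.745463e+06 m
v = sqrt(mu/r) = 7687.1041 m/s (worst-case radial velocity)
f = 6.7 GHz = 6.7e+09 Hz
fd = 2*f*v/c = 2*6.7e+09*7687.1041/3.0e+08
fd = 343357.3185 Hz

343357.3185 Hz


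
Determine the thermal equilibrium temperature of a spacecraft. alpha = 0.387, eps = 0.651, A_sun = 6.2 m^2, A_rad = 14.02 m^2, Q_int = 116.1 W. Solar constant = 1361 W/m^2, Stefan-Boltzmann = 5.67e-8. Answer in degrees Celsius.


Numerator = alpha*S*A_sun + Q_int = 0.387*1361*6.2 + 116.1 = 3381.6834 W
Denominator = eps*sigma*A_rad = 0.651*5.67e-8*14.02 = 5.1750203e-07 W/K^4
T^4 = 6.5346282e+09 K^4
T = 284.3186 K = 11.1686 C

11.1686 degrees Celsius


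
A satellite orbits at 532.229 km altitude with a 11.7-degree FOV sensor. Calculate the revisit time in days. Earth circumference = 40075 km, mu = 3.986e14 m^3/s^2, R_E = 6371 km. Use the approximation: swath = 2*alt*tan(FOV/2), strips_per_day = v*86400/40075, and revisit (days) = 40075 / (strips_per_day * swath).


swath = 2*532.229*tan(0.1021018) = 109.0623 km
v = sqrt(mu/r) = 7598.7561 m/s = 7.5988 km/s
strips/day = v*86400/40075 = 7.5988*86400/40075 = 16.3826
coverage/day = strips * swath = 16.3826 * 109.0623 = 1786.7233 km
revisit = 40075 / 1786.7233 = 22.4293 days

22.4293 days


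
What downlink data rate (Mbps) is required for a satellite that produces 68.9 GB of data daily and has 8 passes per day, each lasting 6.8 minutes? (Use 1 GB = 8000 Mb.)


total contact time = 8 * 6.8 * 60 = 3264.0000 s
data = 68.9 GB = 551200.0000 Mb
rate = 551200.0000 / 3264.0000 = 168.8725 Mbps

168.8725 Mbps


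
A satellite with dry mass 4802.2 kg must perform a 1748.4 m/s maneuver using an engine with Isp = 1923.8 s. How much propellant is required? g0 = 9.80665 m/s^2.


ve = Isp * g0 = 1923.8 * 9.80665 = 18866.033270 m/s
mass ratio = exp(dv/ve) = exp(1748.4/18866.033270) = 1.09710456
m_prop = m_dry * (mr - 1) = 4802.2 * (1.09710456 - 1)
m_prop = 466.3155 kg

466.3155 kg


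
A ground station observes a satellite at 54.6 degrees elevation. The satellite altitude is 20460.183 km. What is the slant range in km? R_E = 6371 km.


h = 20460.183 km, el = 54.6 deg
d = -R_E*sin(el) + sqrt((R_E*sin(el))^2 + 2*R_E*h + h^2)
d = -6371.0000*sin(0.9529498) + sqrt((6371.0000*0.8151278)^2 + 2*6371.0000*20460.183 + 20460.183^2)
d = 21382.9727 km

21382.9727 km


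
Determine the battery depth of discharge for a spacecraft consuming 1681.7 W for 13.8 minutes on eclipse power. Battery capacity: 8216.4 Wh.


E_used = P * t / 60 = 1681.7 * 13.8 / 60 = 386.7910 Wh
DOD = E_used / E_total * 100 = 386.7910 / 8216.4 * 100
DOD = 4.7075 %

4.7075 %


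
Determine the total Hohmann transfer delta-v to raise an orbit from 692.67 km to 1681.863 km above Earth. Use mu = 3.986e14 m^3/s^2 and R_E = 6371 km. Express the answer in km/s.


r1 = 7063.6700 km = 7.06367e+06 m
r2 = 8052.8630 km = 8.052863e+06 m
dv1 = sqrt(mu/r1)*(sqrt(2*r2/(r1+r2)) - 1) = 241.8888 m/s
dv2 = sqrt(mu/r2)*(1 - sqrt(2*r1/(r1+r2))) = 234.0874 m/s
total dv = |dv1| + |dv2| = 241.8888 + 234.0874 = 475.9762 m/s = 0.4759762 km/s

0.4760 km/s


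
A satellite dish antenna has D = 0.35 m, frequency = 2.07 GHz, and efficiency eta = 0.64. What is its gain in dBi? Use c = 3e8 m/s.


lambda = c/f = 3e8 / 2.07e+09 = 0.1449275 m
G = eta*(pi*D/lambda)^2 = 0.64*(pi*0.35/0.1449275)^2
G = 36.8395 (linear)
G = 10*log10(36.8395) = 15.6631 dBi

15.6631 dBi


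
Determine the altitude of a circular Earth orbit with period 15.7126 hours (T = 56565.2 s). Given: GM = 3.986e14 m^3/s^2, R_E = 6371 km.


T = 56565.2 s
r = (mu*T^2/(4*pi^2))^(1/3) = (3.986e14 * 56565.2^2 / (4*pi^2))^(1/3)
r = 3.1848726e+07 m = 31848.7264 km
alt = r - R_E = 31848.7264 - 6371 = 25477.7264 km

25477.7264 km


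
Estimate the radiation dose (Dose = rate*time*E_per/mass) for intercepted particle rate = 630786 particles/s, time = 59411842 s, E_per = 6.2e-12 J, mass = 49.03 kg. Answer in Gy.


Total energy deposited = rate * time * E_per
  = 630786 * 59411842 * 6.2e-12 = 232.3522 J
Dose = E_total / mass = 232.3522 / 49.03
Dose = 4.7390 Gy

4.7390 Gy


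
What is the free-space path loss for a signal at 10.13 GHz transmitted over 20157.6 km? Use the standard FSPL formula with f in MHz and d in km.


f = 10.13 GHz = 10130.0000 MHz
d = 20157.6 km
FSPL = 32.44 + 20*log10(10130.0000) + 20*log10(20157.6)
FSPL = 32.44 + 80.1122 + 86.0888
FSPL = 198.6410 dB

198.6410 dB


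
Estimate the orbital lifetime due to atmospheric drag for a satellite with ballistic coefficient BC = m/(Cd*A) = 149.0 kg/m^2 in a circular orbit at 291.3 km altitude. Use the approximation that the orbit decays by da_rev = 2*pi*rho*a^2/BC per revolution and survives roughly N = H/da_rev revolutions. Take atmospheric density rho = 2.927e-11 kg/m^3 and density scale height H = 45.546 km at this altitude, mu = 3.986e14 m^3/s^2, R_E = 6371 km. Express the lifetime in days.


a = R_E + alt = 6662.3000 km = 6.6623e+06 m
da_rev = 2*pi*rho*a^2/BC = 2*pi*2.927e-11*(6.6623e+06)^2/149.0 = 54.785382 m per revolution
N = H/da_rev = 45546.0000 m / 54.785382 m = 831.3532 revolutions
P = 2*pi*sqrt(a^3/mu) = 5411.8718 s
lifetime = N*P = 831.3532 * 5411.8718 = 4.4991767e+06 s = 52.0738 days

52.0738 days
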